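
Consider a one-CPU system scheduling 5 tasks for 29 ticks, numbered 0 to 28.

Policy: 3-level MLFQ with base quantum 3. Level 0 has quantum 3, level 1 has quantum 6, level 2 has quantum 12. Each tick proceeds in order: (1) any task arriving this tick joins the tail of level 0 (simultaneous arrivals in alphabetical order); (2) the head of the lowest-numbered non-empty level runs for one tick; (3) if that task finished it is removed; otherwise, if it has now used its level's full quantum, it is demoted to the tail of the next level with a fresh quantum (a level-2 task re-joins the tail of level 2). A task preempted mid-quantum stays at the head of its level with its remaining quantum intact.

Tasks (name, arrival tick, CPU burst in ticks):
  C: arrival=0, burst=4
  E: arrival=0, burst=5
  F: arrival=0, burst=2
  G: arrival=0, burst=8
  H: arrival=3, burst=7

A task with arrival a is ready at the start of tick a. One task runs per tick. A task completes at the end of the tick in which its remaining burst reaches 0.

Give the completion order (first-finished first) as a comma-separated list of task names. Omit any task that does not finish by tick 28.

completion order = F, C, E, G, H

t=0: L0/L1/L2 = CEFG/-/- → run C
t=1: L0/L1/L2 = CEFG/-/- → run C
t=2: L0/L1/L2 = CEFG/-/- → run C
t=3: L0/L1/L2 = EFGH/C/- → run E
t=4: L0/L1/L2 = EFGH/C/- → run E
t=5: L0/L1/L2 = EFGH/C/- → run E
t=6: L0/L1/L2 = FGH/CE/- → run F
t=7: L0/L1/L2 = FGH/CE/- → run F
t=8: L0/L1/L2 = GH/CE/- → run G
t=9: L0/L1/L2 = GH/CE/- → run G
t=10: L0/L1/L2 = GH/CE/- → run G
t=11: L0/L1/L2 = H/CEG/- → run H
t=12: L0/L1/L2 = H/CEG/- → run H
t=13: L0/L1/L2 = H/CEG/- → run H
t=14: L0/L1/L2 = -/CEGH/- → run C
t=15: L0/L1/L2 = -/EGH/- → run E
t=16: L0/L1/L2 = -/EGH/- → run E
t=17: L0/L1/L2 = -/GH/- → run G
t=18: L0/L1/L2 = -/GH/- → run G
t=19: L0/L1/L2 = -/GH/- → run G
t=20: L0/L1/L2 = -/GH/- → run G
t=21: L0/L1/L2 = -/GH/- → run G
t=22: L0/L1/L2 = -/H/- → run H
t=23: L0/L1/L2 = -/H/- → run H
t=24: L0/L1/L2 = -/H/- → run H
t=25: L0/L1/L2 = -/H/- → run H
t=26: (idle)
t=27: (idle)
t=28: (idle)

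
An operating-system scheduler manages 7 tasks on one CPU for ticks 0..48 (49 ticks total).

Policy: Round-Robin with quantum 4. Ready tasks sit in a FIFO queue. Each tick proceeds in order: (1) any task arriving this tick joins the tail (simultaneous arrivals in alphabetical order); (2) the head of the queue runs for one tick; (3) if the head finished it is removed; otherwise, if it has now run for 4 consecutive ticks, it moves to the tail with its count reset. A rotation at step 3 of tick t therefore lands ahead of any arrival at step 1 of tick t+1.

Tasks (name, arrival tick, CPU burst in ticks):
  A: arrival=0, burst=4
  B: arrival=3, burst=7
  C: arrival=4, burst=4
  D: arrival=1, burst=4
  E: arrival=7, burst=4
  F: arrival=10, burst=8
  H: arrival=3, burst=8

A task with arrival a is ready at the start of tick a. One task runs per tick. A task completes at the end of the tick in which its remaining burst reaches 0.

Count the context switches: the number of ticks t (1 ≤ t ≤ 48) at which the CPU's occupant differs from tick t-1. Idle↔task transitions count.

context switches = 10

t=0: queue=[A] q_used=0 → run A
t=1: queue=[A,D] q_used=1 → run A
t=2: queue=[A,D] q_used=2 → run A
t=3: queue=[A,D,B,H] q_used=3 → run A
t=4: queue=[D,B,H,C] q_used=0 → run D
t=5: queue=[D,B,H,C] q_used=1 → run D
t=6: queue=[D,B,H,C] q_used=2 → run D
t=7: queue=[D,B,H,C,E] q_used=3 → run D
t=8: queue=[B,H,C,E] q_used=0 → run B
t=9: queue=[B,H,C,E] q_used=1 → run B
t=10: queue=[B,H,C,E,F] q_used=2 → run B
t=11: queue=[B,H,C,E,F] q_used=3 → run B
t=12: queue=[H,C,E,F,B] q_used=0 → run H
t=13: queue=[H,C,E,F,B] q_used=1 → run H
t=14: queue=[H,C,E,F,B] q_used=2 → run H
t=15: queue=[H,C,E,F,B] q_used=3 → run H
t=16: queue=[C,E,F,B,H] q_used=0 → run C
t=17: queue=[C,E,F,B,H] q_used=1 → run C
t=18: queue=[C,E,F,B,H] q_used=2 → run C
t=19: queue=[C,E,F,B,H] q_used=3 → run C
t=20: queue=[E,F,B,H] q_used=0 → run E
t=21: queue=[E,F,B,H] q_used=1 → run E
t=22: queue=[E,F,B,H] q_used=2 → run E
t=23: queue=[E,F,B,H] q_used=3 → run E
t=24: queue=[F,B,H] q_used=0 → run F
t=25: queue=[F,B,H] q_used=1 → run F
t=26: queue=[F,B,H] q_used=2 → run F
t=27: queue=[F,B,H] q_used=3 → run F
t=28: queue=[B,H,F] q_used=0 → run B
t=29: queue=[B,H,F] q_used=1 → run B
t=30: queue=[B,H,F] q_used=2 → run B
t=31: queue=[H,F] q_used=0 → run H
t=32: queue=[H,F] q_used=1 → run H
t=33: queue=[H,F] q_used=2 → run H
t=34: queue=[H,F] q_used=3 → run H
t=35: queue=[F] q_used=0 → run F
t=36: queue=[F] q_used=1 → run F
t=37: queue=[F] q_used=2 → run F
t=38: queue=[F] q_used=3 → run F
t=39: (idle)
t=40: (idle)
t=41: (idle)
t=42: (idle)
t=43: (idle)
t=44: (idle)
t=45: (idle)
t=46: (idle)
t=47: (idle)
t=48: (idle)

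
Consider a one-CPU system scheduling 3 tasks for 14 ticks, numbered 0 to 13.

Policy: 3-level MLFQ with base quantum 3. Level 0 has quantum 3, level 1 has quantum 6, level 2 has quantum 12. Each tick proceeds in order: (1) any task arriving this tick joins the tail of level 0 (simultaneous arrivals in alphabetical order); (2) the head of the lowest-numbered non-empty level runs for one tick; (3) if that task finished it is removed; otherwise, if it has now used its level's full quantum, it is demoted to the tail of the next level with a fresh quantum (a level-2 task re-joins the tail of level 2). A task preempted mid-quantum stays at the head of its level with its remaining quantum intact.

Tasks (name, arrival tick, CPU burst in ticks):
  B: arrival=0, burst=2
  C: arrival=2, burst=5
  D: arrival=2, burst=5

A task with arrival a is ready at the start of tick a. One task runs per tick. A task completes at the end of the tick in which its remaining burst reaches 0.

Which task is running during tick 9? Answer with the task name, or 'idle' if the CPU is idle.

running at tick 9 = C

t=0: L0/L1/L2 = B/-/- → run B
t=1: L0/L1/L2 = B/-/- → run B
t=2: L0/L1/L2 = CD/-/- → run C
t=3: L0/L1/L2 = CD/-/- → run C
t=4: L0/L1/L2 = CD/-/- → run C
t=5: L0/L1/L2 = D/C/- → run D
t=6: L0/L1/L2 = D/C/- → run D
t=7: L0/L1/L2 = D/C/- → run D
t=8: L0/L1/L2 = -/CD/- → run C
t=9: L0/L1/L2 = -/CD/- → run C
t=10: L0/L1/L2 = -/D/- → run D
t=11: L0/L1/L2 = -/D/- → run D
t=12: (idle)
t=13: (idle)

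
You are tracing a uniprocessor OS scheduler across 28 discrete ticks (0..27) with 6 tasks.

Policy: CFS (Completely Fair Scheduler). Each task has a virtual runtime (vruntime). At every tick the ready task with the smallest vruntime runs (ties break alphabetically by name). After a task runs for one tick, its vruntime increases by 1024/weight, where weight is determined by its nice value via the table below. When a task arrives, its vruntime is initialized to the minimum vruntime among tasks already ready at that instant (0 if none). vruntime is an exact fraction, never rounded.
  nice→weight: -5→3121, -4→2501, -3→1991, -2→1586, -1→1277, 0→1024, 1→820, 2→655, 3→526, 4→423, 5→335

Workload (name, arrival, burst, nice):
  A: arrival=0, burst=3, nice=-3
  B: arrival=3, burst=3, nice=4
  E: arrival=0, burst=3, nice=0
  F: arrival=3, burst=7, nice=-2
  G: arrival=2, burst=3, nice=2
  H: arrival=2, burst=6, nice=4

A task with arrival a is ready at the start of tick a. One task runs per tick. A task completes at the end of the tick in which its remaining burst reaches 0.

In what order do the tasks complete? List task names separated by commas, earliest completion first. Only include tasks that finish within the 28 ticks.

completion order = A, E, G, F, B, H

t=0: vr[A=0 E=0] → run A
t=1: vr[A=1024/1991 E=0] → run E
t=2: vr[A=1024/1991 E=1 G=1024/1991 H=1024/1991] → run A
t=3: vr[A=2048/1991 B=1024/1991 E=1 F=1024/1991 G=1024/1991 H=1024/1991] → run B
t=4: vr[A=2048/1991 B=2471936/842193 E=1 F=1024/1991 G=1024/1991 H=1024/1991] → run F
t=5: vr[A=2048/1991 B=2471936/842193 E=1 F=1831424/1578863 G=1024/1991 H=1024/1991] → run G
t=6: vr[A=2048/1991 B=2471936/842193 E=1 F=1831424/1578863 G=2709504/1304105 H=1024/1991] → run H
t=7: vr[A=2048/1991 B=2471936/842193 E=1 F=1831424/1578863 G=2709504/1304105 H=2471936/842193] → run E
t=8: vr[A=2048/1991 B=2471936/842193 E=2 F=1831424/1578863 G=2709504/1304105 H=2471936/842193] → run A
t=9: vr[B=2471936/842193 E=2 F=1831424/1578863 G=2709504/1304105 H=2471936/842193] → run F
t=10: vr[B=2471936/842193 E=2 F=2850816/1578863 G=2709504/1304105 H=2471936/842193] → run F
t=11: vr[B=2471936/842193 E=2 F=3870208/1578863 G=2709504/1304105 H=2471936/842193] → run E
t=12: vr[B=2471936/842193 F=3870208/1578863 G=2709504/1304105 H=2471936/842193] → run G
t=13: vr[B=2471936/842193 F=3870208/1578863 G=4748288/1304105 H=2471936/842193] → run F
t=14: vr[B=2471936/842193 F=4889600/1578863 G=4748288/1304105 H=2471936/842193] → run B
t=15: vr[B=4510720/842193 F=4889600/1578863 G=4748288/1304105 H=2471936/842193] → run H
t=16: vr[B=4510720/842193 F=4889600/1578863 G=4748288/1304105 H=4510720/842193] → run F
t=17: vr[B=4510720/842193 F=5908992/1578863 G=4748288/1304105 H=4510720/842193] → run G
t=18: vr[B=4510720/842193 F=5908992/1578863 H=4510720/842193] → run F
t=19: vr[B=4510720/842193 F=6928384/1578863 H=4510720/842193] → run F
t=20: vr[B=4510720/842193 H=4510720/842193] → run B
t=21: vr[H=4510720/842193] → run H
t=22: vr[H=2183168/280731] → run H
t=23: vr[H=8588288/842193] → run H
t=24: vr[H=10627072/842193] → run H
t=25: (idle)
t=26: (idle)
t=27: (idle)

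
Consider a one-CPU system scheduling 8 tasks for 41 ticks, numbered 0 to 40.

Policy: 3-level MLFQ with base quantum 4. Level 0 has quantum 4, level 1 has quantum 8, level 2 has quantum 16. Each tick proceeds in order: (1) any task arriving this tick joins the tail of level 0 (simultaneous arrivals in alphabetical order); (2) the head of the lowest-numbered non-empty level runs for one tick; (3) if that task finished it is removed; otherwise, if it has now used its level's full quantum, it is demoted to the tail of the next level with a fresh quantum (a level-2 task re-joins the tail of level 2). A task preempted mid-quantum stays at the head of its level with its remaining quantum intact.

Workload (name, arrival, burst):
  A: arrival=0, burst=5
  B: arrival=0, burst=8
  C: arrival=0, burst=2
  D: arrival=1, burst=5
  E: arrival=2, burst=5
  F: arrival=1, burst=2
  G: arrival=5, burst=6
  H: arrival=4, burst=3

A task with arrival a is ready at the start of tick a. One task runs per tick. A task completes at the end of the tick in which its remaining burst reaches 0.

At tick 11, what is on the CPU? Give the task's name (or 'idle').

t=0: L0/L1/L2 = ABC/-/- → run A
t=1: L0/L1/L2 = ABCDF/-/- → run A
t=2: L0/L1/L2 = ABCDFE/-/- → run A
t=3: L0/L1/L2 = ABCDFE/-/- → run A
t=4: L0/L1/L2 = BCDFEH/A/- → run B
t=5: L0/L1/L2 = BCDFEHG/A/- → run B
t=6: L0/L1/L2 = BCDFEHG/A/- → run B
t=7: L0/L1/L2 = BCDFEHG/A/- → run B
t=8: L0/L1/L2 = CDFEHG/AB/- → run C
t=9: L0/L1/L2 = CDFEHG/AB/- → run C
t=10: L0/L1/L2 = DFEHG/AB/- → run D
t=11: L0/L1/L2 = DFEHG/AB/- → run D
t=12: L0/L1/L2 = DFEHG/AB/- → run D
t=13: L0/L1/L2 = DFEHG/AB/- → run D
t=14: L0/L1/L2 = FEHG/ABD/- → run F
t=15: L0/L1/L2 = FEHG/ABD/- → run F
t=16: L0/L1/L2 = EHG/ABD/- → run E
t=17: L0/L1/L2 = EHG/ABD/- → run E
t=18: L0/L1/L2 = EHG/ABD/- → run E
t=19: L0/L1/L2 = EHG/ABD/- → run E
t=20: L0/L1/L2 = HG/ABDE/- → run H
t=21: L0/L1/L2 = HG/ABDE/- → run H
t=22: L0/L1/L2 = HG/ABDE/- → run H
t=23: L0/L1/L2 = G/ABDE/- → run G
t=24: L0/L1/L2 = G/ABDE/- → run G
t=25: L0/L1/L2 = G/ABDE/- → run G
t=26: L0/L1/L2 = G/ABDE/- → run G
t=27: L0/L1/L2 = -/ABDEG/- → run A
t=28: L0/L1/L2 = -/BDEG/- → run B
t=29: L0/L1/L2 = -/BDEG/- → run B
t=30: L0/L1/L2 = -/BDEG/- → run B
t=31: L0/L1/L2 = -/BDEG/- → run B
t=32: L0/L1/L2 = -/DEG/- → run D
t=33: L0/L1/L2 = -/EG/- → run E
t=34: L0/L1/L2 = -/G/- → run G
t=35: L0/L1/L2 = -/G/- → run G
t=36: (idle)
t=37: (idle)
t=38: (idle)
t=39: (idle)
t=40: (idle)

running at tick 11 = D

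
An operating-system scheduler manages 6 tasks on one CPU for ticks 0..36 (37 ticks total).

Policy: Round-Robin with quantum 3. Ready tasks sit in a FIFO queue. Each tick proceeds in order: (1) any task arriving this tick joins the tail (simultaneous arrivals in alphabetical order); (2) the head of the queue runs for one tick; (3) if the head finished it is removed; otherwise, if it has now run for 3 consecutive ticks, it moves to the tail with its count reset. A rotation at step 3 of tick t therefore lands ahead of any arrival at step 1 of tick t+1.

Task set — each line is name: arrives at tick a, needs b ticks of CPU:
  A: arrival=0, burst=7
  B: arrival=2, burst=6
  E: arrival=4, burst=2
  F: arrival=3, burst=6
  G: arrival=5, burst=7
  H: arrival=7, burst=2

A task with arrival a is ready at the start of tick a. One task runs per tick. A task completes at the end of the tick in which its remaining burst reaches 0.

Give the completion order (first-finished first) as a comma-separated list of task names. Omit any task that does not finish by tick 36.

t=0: queue=[A] q_used=0 → run A
t=1: queue=[A] q_used=1 → run A
t=2: queue=[A,B] q_used=2 → run A
t=3: queue=[B,A,F] q_used=0 → run B
t=4: queue=[B,A,F,E] q_used=1 → run B
t=5: queue=[B,A,F,E,G] q_used=2 → run B
t=6: queue=[A,F,E,G,B] q_used=0 → run A
t=7: queue=[A,F,E,G,B,H] q_used=1 → run A
t=8: queue=[A,F,E,G,B,H] q_used=2 → run A
t=9: queue=[F,E,G,B,H,A] q_used=0 → run F
t=10: queue=[F,E,G,B,H,A] q_used=1 → run F
t=11: queue=[F,E,G,B,H,A] q_used=2 → run F
t=12: queue=[E,G,B,H,A,F] q_used=0 → run E
t=13: queue=[E,G,B,H,A,F] q_used=1 → run E
t=14: queue=[G,B,H,A,F] q_used=0 → run G
t=15: queue=[G,B,H,A,F] q_used=1 → run G
t=16: queue=[G,B,H,A,F] q_used=2 → run G
t=17: queue=[B,H,A,F,G] q_used=0 → run B
t=18: queue=[B,H,A,F,G] q_used=1 → run B
t=19: queue=[B,H,A,F,G] q_used=2 → run B
t=20: queue=[H,A,F,G] q_used=0 → run H
t=21: queue=[H,A,F,G] q_used=1 → run H
t=22: queue=[A,F,G] q_used=0 → run A
t=23: queue=[F,G] q_used=0 → run F
t=24: queue=[F,G] q_used=1 → run F
t=25: queue=[F,G] q_used=2 → run F
t=26: queue=[G] q_used=0 → run G
t=27: queue=[G] q_used=1 → run G
t=28: queue=[G] q_used=2 → run G
t=29: queue=[G] q_used=0 → run G
t=30: (idle)
t=31: (idle)
t=32: (idle)
t=33: (idle)
t=34: (idle)
t=35: (idle)
t=36: (idle)

completion order = E, B, H, A, F, G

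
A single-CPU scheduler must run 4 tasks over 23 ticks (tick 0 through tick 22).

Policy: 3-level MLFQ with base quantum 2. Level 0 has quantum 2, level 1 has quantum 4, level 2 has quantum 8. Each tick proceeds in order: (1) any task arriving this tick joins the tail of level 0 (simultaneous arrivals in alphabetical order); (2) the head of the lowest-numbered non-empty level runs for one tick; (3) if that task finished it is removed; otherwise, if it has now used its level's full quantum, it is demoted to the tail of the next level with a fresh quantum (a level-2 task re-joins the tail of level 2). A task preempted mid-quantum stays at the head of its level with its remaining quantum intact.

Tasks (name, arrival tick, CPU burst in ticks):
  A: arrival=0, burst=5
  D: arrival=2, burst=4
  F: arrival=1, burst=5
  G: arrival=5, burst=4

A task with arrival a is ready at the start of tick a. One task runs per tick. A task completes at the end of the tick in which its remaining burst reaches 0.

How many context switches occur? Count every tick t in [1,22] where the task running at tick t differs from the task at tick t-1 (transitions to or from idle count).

context switches = 8

t=0: L0/L1/L2 = A/-/- → run A
t=1: L0/L1/L2 = AF/-/- → run A
t=2: L0/L1/L2 = FD/A/- → run F
t=3: L0/L1/L2 = FD/A/- → run F
t=4: L0/L1/L2 = D/AF/- → run D
t=5: L0/L1/L2 = DG/AF/- → run D
t=6: L0/L1/L2 = G/AFD/- → run G
t=7: L0/L1/L2 = G/AFD/- → run G
t=8: L0/L1/L2 = -/AFDG/- → run A
t=9: L0/L1/L2 = -/AFDG/- → run A
t=10: L0/L1/L2 = -/AFDG/- → run A
t=11: L0/L1/L2 = -/FDG/- → run F
t=12: L0/L1/L2 = -/FDG/- → run F
t=13: L0/L1/L2 = -/FDG/- → run F
t=14: L0/L1/L2 = -/DG/- → run D
t=15: L0/L1/L2 = -/DG/- → run D
t=16: L0/L1/L2 = -/G/- → run G
t=17: L0/L1/L2 = -/G/- → run G
t=18: (idle)
t=19: (idle)
t=20: (idle)
t=21: (idle)
t=22: (idle)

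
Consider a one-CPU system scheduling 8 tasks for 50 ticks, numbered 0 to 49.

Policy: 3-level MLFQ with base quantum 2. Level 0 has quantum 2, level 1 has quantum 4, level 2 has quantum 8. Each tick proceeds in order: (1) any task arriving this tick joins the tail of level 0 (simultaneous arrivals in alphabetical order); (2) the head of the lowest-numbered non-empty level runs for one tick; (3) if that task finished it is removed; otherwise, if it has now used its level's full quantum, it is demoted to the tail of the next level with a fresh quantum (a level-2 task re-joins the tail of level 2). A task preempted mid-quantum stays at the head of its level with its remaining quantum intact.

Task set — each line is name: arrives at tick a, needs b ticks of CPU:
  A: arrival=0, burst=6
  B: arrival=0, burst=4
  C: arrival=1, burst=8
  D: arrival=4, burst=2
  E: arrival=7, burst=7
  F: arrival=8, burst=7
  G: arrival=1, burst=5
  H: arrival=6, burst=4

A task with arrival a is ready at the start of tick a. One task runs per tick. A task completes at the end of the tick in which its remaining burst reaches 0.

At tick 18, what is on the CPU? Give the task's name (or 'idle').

t=0: L0/L1/L2 = AB/-/- → run A
t=1: L0/L1/L2 = ABCG/-/- → run A
t=2: L0/L1/L2 = BCG/A/- → run B
t=3: L0/L1/L2 = BCG/A/- → run B
t=4: L0/L1/L2 = CGD/AB/- → run C
t=5: L0/L1/L2 = CGD/AB/- → run C
t=6: L0/L1/L2 = GDH/ABC/- → run G
t=7: L0/L1/L2 = GDHE/ABC/- → run G
t=8: L0/L1/L2 = DHEF/ABCG/- → run D
t=9: L0/L1/L2 = DHEF/ABCG/- → run D
t=10: L0/L1/L2 = HEF/ABCG/- → run H
t=11: L0/L1/L2 = HEF/ABCG/- → run H
t=12: L0/L1/L2 = EF/ABCGH/- → run E
t=13: L0/L1/L2 = EF/ABCGH/- → run E
t=14: L0/L1/L2 = F/ABCGHE/- → run F
t=15: L0/L1/L2 = F/ABCGHE/- → run F
t=16: L0/L1/L2 = -/ABCGHEF/- → run A
t=17: L0/L1/L2 = -/ABCGHEF/- → run A
t=18: L0/L1/L2 = -/ABCGHEF/- → run A
t=19: L0/L1/L2 = -/ABCGHEF/- → run A
t=20: L0/L1/L2 = -/BCGHEF/- → run B
t=21: L0/L1/L2 = -/BCGHEF/- → run B
t=22: L0/L1/L2 = -/CGHEF/- → run C
t=23: L0/L1/L2 = -/CGHEF/- → run C
t=24: L0/L1/L2 = -/CGHEF/- → run C
t=25: L0/L1/L2 = -/CGHEF/- → run C
t=26: L0/L1/L2 = -/GHEF/C → run G
t=27: L0/L1/L2 = -/GHEF/C → run G
t=28: L0/L1/L2 = -/GHEF/C → run G
t=29: L0/L1/L2 = -/HEF/C → run H
t=30: L0/L1/L2 = -/HEF/C → run H
t=31: L0/L1/L2 = -/EF/C → run E
t=32: L0/L1/L2 = -/EF/C → run E
t=33: L0/L1/L2 = -/EF/C → run E
t=34: L0/L1/L2 = -/EF/C → run E
t=35: L0/L1/L2 = -/F/CE → run F
t=36: L0/L1/L2 = -/F/CE → run F
t=37: L0/L1/L2 = -/F/CE → run F
t=38: L0/L1/L2 = -/F/CE → run F
t=39: L0/L1/L2 = -/-/CEF → run C
t=40: L0/L1/L2 = -/-/CEF → run C
t=41: L0/L1/L2 = -/-/EF → run E
t=42: L0/L1/L2 = -/-/F → run F
t=43: (idle)
t=44: (idle)
t=45: (idle)
t=46: (idle)
t=47: (idle)
t=48: (idle)
t=49: (idle)

running at tick 18 = A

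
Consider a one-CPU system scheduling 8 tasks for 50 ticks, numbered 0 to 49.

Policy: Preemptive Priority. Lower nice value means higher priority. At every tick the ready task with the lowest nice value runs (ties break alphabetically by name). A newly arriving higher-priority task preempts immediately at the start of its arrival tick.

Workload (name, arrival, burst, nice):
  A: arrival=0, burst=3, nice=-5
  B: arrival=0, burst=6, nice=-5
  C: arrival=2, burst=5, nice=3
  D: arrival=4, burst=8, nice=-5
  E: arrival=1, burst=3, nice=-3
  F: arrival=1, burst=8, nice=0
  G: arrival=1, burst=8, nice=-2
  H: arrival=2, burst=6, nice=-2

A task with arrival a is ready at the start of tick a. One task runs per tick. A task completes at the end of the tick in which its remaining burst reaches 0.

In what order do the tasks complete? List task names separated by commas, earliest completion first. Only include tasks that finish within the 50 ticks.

completion order = A, B, D, E, G, H, F, C

t=0: ready={A,B} → run A
t=1: ready={A,B,E,F,G} → run A
t=2: ready={A,B,C,E,F,G,H} → run A
t=3: ready={B,C,E,F,G,H} → run B
t=4: ready={B,C,D,E,F,G,H} → run B
t=5: ready={B,C,D,E,F,G,H} → run B
t=6: ready={B,C,D,E,F,G,H} → run B
t=7: ready={B,C,D,E,F,G,H} → run B
t=8: ready={B,C,D,E,F,G,H} → run B
t=9: ready={C,D,E,F,G,H} → run D
t=10: ready={C,D,E,F,G,H} → run D
t=11: ready={C,D,E,F,G,H} → run D
t=12: ready={C,D,E,F,G,H} → run D
t=13: ready={C,D,E,F,G,H} → run D
t=14: ready={C,D,E,F,G,H} → run D
t=15: ready={C,D,E,F,G,H} → run D
t=16: ready={C,D,E,F,G,H} → run D
t=17: ready={C,E,F,G,H} → run E
t=18: ready={C,E,F,G,H} → run E
t=19: ready={C,E,F,G,H} → run E
t=20: ready={C,F,G,H} → run G
t=21: ready={C,F,G,H} → run G
t=22: ready={C,F,G,H} → run G
t=23: ready={C,F,G,H} → run G
t=24: ready={C,F,G,H} → run G
t=25: ready={C,F,G,H} → run G
t=26: ready={C,F,G,H} → run G
t=27: ready={C,F,G,H} → run G
t=28: ready={C,F,H} → run H
t=29: ready={C,F,H} → run H
t=30: ready={C,F,H} → run H
t=31: ready={C,F,H} → run H
t=32: ready={C,F,H} → run H
t=33: ready={C,F,H} → run H
t=34: ready={C,F} → run F
t=35: ready={C,F} → run F
t=36: ready={C,F} → run F
t=37: ready={C,F} → run F
t=38: ready={C,F} → run F
t=39: ready={C,F} → run F
t=40: ready={C,F} → run F
t=41: ready={C,F} → run F
t=42: ready={C} → run C
t=43: ready={C} → run C
t=44: ready={C} → run C
t=45: ready={C} → run C
t=46: ready={C} → run C
t=47: (idle)
t=48: (idle)
t=49: (idle)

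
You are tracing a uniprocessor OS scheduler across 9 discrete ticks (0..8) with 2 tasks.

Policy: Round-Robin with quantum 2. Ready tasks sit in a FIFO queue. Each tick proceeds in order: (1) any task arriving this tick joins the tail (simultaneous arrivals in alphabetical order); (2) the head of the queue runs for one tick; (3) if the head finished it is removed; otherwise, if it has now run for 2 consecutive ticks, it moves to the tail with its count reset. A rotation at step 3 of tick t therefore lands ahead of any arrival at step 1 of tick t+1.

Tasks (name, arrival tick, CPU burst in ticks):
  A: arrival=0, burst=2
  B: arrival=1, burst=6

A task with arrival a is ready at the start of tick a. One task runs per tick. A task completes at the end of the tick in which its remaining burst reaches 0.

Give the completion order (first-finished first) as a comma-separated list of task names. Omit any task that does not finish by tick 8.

completion order = A, B

t=0: queue=[A] q_used=0 → run A
t=1: queue=[A,B] q_used=1 → run A
t=2: queue=[B] q_used=0 → run B
t=3: queue=[B] q_used=1 → run B
t=4: queue=[B] q_used=0 → run B
t=5: queue=[B] q_used=1 → run B
t=6: queue=[B] q_used=0 → run B
t=7: queue=[B] q_used=1 → run B
t=8: (idle)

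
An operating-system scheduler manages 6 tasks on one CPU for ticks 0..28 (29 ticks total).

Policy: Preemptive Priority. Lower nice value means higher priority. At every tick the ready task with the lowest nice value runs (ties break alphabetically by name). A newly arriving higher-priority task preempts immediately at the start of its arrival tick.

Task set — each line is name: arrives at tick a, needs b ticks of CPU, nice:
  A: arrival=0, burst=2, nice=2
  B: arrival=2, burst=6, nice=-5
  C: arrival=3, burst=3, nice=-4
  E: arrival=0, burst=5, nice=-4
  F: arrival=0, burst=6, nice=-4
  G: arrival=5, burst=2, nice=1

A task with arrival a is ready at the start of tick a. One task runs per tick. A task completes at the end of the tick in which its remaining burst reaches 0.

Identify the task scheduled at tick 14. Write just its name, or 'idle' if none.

running at tick 14 = F

t=0: ready={A,E,F} → run E
t=1: ready={A,E,F} → run E
t=2: ready={A,B,E,F} → run B
t=3: ready={A,B,C,E,F} → run B
t=4: ready={A,B,C,E,F} → run B
t=5: ready={A,B,C,E,F,G} → run B
t=6: ready={A,B,C,E,F,G} → run B
t=7: ready={A,B,C,E,F,G} → run B
t=8: ready={A,C,E,F,G} → run C
t=9: ready={A,C,E,F,G} → run C
t=10: ready={A,C,E,F,G} → run C
t=11: ready={A,E,F,G} → run E
t=12: ready={A,E,F,G} → run E
t=13: ready={A,E,F,G} → run E
t=14: ready={A,F,G} → run F
t=15: ready={A,F,G} → run F
t=16: ready={A,F,G} → run F
t=17: ready={A,F,G} → run F
t=18: ready={A,F,G} → run F
t=19: ready={A,F,G} → run F
t=20: ready={A,G} → run G
t=21: ready={A,G} → run G
t=22: ready={A} → run A
t=23: ready={A} → run A
t=24: (idle)
t=25: (idle)
t=26: (idle)
t=27: (idle)
t=28: (idle)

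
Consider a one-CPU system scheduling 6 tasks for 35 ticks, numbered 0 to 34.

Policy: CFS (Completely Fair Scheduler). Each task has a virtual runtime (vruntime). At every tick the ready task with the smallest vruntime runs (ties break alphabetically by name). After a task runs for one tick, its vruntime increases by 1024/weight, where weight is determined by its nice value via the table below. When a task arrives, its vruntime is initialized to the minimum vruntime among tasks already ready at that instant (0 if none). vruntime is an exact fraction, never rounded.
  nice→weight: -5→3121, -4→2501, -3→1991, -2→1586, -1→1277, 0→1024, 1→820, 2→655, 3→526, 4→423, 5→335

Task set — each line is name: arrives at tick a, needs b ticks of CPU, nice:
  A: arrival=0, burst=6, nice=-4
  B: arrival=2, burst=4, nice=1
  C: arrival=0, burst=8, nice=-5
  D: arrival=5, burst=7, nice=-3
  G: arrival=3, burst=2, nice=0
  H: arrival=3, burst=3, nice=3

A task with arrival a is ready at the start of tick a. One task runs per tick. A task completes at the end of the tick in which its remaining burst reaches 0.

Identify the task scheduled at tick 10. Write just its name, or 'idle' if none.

t=0: vr[A=0 C=0] → run A
t=1: vr[A=1024/2501 C=0] → run C
t=2: vr[A=1024/2501 B=1024/3121 C=1024/3121] → run B
t=3: vr[A=1024/2501 B=1008896/639805 C=1024/3121 G=1024/3121 H=1024/3121] → run C
t=4: vr[A=1024/2501 B=1008896/639805 C=2048/3121 G=1024/3121 H=1024/3121] → run G
t=5: vr[A=1024/2501 B=1008896/639805 C=2048/3121 D=1024/3121 G=4145/3121 H=1024/3121] → run D
t=6: vr[A=1024/2501 B=1008896/639805 C=2048/3121 D=5234688/6213911 G=4145/3121 H=1024/3121] → run H
t=7: vr[A=1024/2501 B=1008896/639805 C=2048/3121 D=5234688/6213911 G=4145/3121 H=1867264/820823] → run A
t=8: vr[A=2048/2501 B=1008896/639805 C=2048/3121 D=5234688/6213911 G=4145/3121 H=1867264/820823] → run C
t=9: vr[A=2048/2501 B=1008896/639805 C=3072/3121 D=5234688/6213911 G=4145/3121 H=1867264/820823] → run A
t=10: vr[A=3072/2501 B=1008896/639805 C=3072/3121 D=5234688/6213911 G=4145/3121 H=1867264/820823] → run D
t=11: vr[A=3072/2501 B=1008896/639805 C=3072/3121 D=8430592/6213911 G=4145/3121 H=1867264/820823] → run C
t=12: vr[A=3072/2501 B=1008896/639805 C=4096/3121 D=8430592/6213911 G=4145/3121 H=1867264/820823] → run A
t=13: vr[A=4096/2501 B=1008896/639805 C=4096/3121 D=8430592/6213911 G=4145/3121 H=1867264/820823] → run C
t=14: vr[A=4096/2501 B=1008896/639805 C=5120/3121 D=8430592/6213911 G=4145/3121 H=1867264/820823] → run G
t=15: vr[A=4096/2501 B=1008896/639805 C=5120/3121 D=8430592/6213911 H=1867264/820823] → run D
t=16: vr[A=4096/2501 B=1008896/639805 C=5120/3121 D=11626496/6213911 H=1867264/820823] → run B
t=17: vr[A=4096/2501 B=1807872/639805 C=5120/3121 D=11626496/6213911 H=1867264/820823] → run A
t=18: vr[A=5120/2501 B=1807872/639805 C=5120/3121 D=11626496/6213911 H=1867264/820823] → run C
t=19: vr[A=5120/2501 B=1807872/639805 C=6144/3121 D=11626496/6213911 H=1867264/820823] → run D
t=20: vr[A=5120/2501 B=1807872/639805 C=6144/3121 D=14822400/6213911 H=1867264/820823] → run C
t=21: vr[A=5120/2501 B=1807872/639805 C=7168/3121 D=14822400/6213911 H=1867264/820823] → run A
t=22: vr[B=1807872/639805 C=7168/3121 D=14822400/6213911 H=1867264/820823] → run H
t=23: vr[B=1807872/639805 C=7168/3121 D=14822400/6213911 H=3465216/820823] → run C
t=24: vr[B=1807872/639805 D=14822400/6213911 H=3465216/820823] → run D
t=25: vr[B=1807872/639805 D=18018304/6213911 H=3465216/820823] → run B
t=26: vr[B=2606848/639805 D=18018304/6213911 H=3465216/820823] → run D
t=27: vr[B=2606848/639805 D=21214208/6213911 H=3465216/820823] → run D
t=28: vr[B=2606848/639805 H=3465216/820823] → run B
t=29: vr[H=3465216/820823] → run H
t=30: (idle)
t=31: (idle)
t=32: (idle)
t=33: (idle)
t=34: (idle)

running at tick 10 = D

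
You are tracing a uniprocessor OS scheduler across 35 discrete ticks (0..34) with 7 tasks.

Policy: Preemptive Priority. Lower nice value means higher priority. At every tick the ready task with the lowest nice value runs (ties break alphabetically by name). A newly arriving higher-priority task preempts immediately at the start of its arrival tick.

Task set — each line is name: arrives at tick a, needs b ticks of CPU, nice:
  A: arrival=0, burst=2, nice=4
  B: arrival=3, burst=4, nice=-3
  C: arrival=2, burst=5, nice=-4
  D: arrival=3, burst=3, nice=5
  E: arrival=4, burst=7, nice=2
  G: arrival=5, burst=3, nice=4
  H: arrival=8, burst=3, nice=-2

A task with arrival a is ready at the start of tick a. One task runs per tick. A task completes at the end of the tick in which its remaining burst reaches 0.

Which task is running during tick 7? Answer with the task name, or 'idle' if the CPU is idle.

running at tick 7 = B

t=0: ready={A} → run A
t=1: ready={A} → run A
t=2: ready={C} → run C
t=3: ready={B,C,D} → run C
t=4: ready={B,C,D,E} → run C
t=5: ready={B,C,D,E,G} → run C
t=6: ready={B,C,D,E,G} → run C
t=7: ready={B,D,E,G} → run B
t=8: ready={B,D,E,G,H} → run B
t=9: ready={B,D,E,G,H} → run B
t=10: ready={B,D,E,G,H} → run B
t=11: ready={D,E,G,H} → run H
t=12: ready={D,E,G,H} → run H
t=13: ready={D,E,G,H} → run H
t=14: ready={D,E,G} → run E
t=15: ready={D,E,G} → run E
t=16: ready={D,E,G} → run E
t=17: ready={D,E,G} → run E
t=18: ready={D,E,G} → run E
t=19: ready={D,E,G} → run E
t=20: ready={D,E,G} → run E
t=21: ready={D,G} → run G
t=22: ready={D,G} → run G
t=23: ready={D,G} → run G
t=24: ready={D} → run D
t=25: ready={D} → run D
t=26: ready={D} → run D
t=27: (idle)
t=28: (idle)
t=29: (idle)
t=30: (idle)
t=31: (idle)
t=32: (idle)
t=33: (idle)
t=34: (idle)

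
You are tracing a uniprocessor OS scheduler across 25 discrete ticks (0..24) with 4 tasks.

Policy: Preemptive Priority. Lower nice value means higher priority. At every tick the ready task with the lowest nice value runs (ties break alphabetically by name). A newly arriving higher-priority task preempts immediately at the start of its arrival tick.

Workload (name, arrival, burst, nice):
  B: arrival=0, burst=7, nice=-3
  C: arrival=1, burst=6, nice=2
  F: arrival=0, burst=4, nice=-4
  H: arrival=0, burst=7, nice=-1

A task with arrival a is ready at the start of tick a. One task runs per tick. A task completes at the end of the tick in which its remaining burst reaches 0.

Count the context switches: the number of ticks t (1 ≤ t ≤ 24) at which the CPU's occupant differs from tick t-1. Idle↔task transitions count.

t=0: ready={B,F,H} → run F
t=1: ready={B,C,F,H} → run F
t=2: ready={B,C,F,H} → run F
t=3: ready={B,C,F,H} → run F
t=4: ready={B,C,H} → run B
t=5: ready={B,C,H} → run B
t=6: ready={B,C,H} → run B
t=7: ready={B,C,H} → run B
t=8: ready={B,C,H} → run B
t=9: ready={B,C,H} → run B
t=10: ready={B,C,H} → run B
t=11: ready={C,H} → run H
t=12: ready={C,H} → run H
t=13: ready={C,H} → run H
t=14: ready={C,H} → run H
t=15: ready={C,H} → run H
t=16: ready={C,H} → run H
t=17: ready={C,H} → run H
t=18: ready={C} → run C
t=19: ready={C} → run C
t=20: ready={C} → run C
t=21: ready={C} → run C
t=22: ready={C} → run C
t=23: ready={C} → run C
t=24: (idle)

context switches = 4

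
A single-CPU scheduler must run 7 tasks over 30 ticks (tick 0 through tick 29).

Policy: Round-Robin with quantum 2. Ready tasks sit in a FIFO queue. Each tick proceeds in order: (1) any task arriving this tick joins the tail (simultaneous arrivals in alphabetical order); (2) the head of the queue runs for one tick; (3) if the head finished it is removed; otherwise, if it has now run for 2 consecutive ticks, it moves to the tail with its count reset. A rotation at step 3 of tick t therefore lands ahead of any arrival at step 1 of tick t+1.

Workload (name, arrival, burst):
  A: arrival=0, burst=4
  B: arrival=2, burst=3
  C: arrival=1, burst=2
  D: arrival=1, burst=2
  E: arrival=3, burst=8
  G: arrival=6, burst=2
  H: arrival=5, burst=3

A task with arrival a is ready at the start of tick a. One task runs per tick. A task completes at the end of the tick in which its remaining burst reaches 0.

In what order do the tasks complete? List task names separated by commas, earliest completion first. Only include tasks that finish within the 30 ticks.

completion order = C, D, A, G, B, H, E

t=0: queue=[A] q_used=0 → run A
t=1: queue=[A,C,D] q_used=1 → run A
t=2: queue=[C,D,A,B] q_used=0 → run C
t=3: queue=[C,D,A,B,E] q_used=1 → run C
t=4: queue=[D,A,B,E] q_used=0 → run D
t=5: queue=[D,A,B,E,H] q_used=1 → run D
t=6: queue=[A,B,E,H,G] q_used=0 → run A
t=7: queue=[A,B,E,H,G] q_used=1 → run A
t=8: queue=[B,E,H,G] q_used=0 → run B
t=9: queue=[B,E,H,G] q_used=1 → run B
t=10: queue=[E,H,G,B] q_used=0 → run E
t=11: queue=[E,H,G,B] q_used=1 → run E
t=12: queue=[H,G,B,E] q_used=0 → run H
t=13: queue=[H,G,B,E] q_used=1 → run H
t=14: queue=[G,B,E,H] q_used=0 → run G
t=15: queue=[G,B,E,H] q_used=1 → run G
t=16: queue=[B,E,H] q_used=0 → run B
t=17: queue=[E,H] q_used=0 → run E
t=18: queue=[E,H] q_used=1 → run E
t=19: queue=[H,E] q_used=0 → run H
t=20: queue=[E] q_used=0 → run E
t=21: queue=[E] q_used=1 → run E
t=22: queue=[E] q_used=0 → run E
t=23: queue=[E] q_used=1 → run E
t=24: (idle)
t=25: (idle)
t=26: (idle)
t=27: (idle)
t=28: (idle)
t=29: (idle)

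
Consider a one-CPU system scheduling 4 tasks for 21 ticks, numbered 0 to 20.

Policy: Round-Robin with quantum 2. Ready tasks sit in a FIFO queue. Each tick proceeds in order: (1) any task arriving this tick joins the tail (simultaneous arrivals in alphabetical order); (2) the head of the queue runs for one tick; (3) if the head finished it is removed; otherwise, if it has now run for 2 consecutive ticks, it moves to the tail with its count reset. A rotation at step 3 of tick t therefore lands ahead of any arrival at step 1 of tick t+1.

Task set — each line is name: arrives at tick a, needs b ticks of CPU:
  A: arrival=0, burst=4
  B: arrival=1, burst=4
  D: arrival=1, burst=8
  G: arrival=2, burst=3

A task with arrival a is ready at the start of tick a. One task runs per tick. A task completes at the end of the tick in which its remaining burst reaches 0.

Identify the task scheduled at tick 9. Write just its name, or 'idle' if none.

t=0: queue=[A] q_used=0 → run A
t=1: queue=[A,B,D] q_used=1 → run A
t=2: queue=[B,D,A,G] q_used=0 → run B
t=3: queue=[B,D,A,G] q_used=1 → run B
t=4: queue=[D,A,G,B] q_used=0 → run D
t=5: queue=[D,A,G,B] q_used=1 → run D
t=6: queue=[A,G,B,D] q_used=0 → run A
t=7: queue=[A,G,B,D] q_used=1 → run A
t=8: queue=[G,B,D] q_used=0 → run G
t=9: queue=[G,B,D] q_used=1 → run G
t=10: queue=[B,D,G] q_used=0 → run B
t=11: queue=[B,D,G] q_used=1 → run B
t=12: queue=[D,G] q_used=0 → run D
t=13: queue=[D,G] q_used=1 → run D
t=14: queue=[G,D] q_used=0 → run G
t=15: queue=[D] q_used=0 → run D
t=16: queue=[D] q_used=1 → run D
t=17: queue=[D] q_used=0 → run D
t=18: queue=[D] q_used=1 → run D
t=19: (idle)
t=20: (idle)

running at tick 9 = G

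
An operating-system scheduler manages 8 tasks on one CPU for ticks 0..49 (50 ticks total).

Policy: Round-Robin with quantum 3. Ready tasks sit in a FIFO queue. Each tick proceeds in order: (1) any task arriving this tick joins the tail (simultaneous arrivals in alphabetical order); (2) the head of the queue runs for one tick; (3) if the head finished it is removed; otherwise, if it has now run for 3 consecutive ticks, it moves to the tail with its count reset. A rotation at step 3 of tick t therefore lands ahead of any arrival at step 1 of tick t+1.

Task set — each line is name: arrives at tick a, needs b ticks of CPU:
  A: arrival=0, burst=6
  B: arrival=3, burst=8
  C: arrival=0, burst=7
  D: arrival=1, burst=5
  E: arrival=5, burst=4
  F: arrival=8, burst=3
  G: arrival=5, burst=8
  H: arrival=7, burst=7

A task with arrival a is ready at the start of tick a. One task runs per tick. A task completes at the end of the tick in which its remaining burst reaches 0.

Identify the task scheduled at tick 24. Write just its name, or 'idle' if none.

t=0: queue=[A,C] q_used=0 → run A
t=1: queue=[A,C,D] q_used=1 → run A
t=2: queue=[A,C,D] q_used=2 → run A
t=3: queue=[C,D,A,B] q_used=0 → run C
t=4: queue=[C,D,A,B] q_used=1 → run C
t=5: queue=[C,D,A,B,E,G] q_used=2 → run C
t=6: queue=[D,A,B,E,G,C] q_used=0 → run D
t=7: queue=[D,A,B,E,G,C,H] q_used=1 → run D
t=8: queue=[D,A,B,E,G,C,H,F] q_used=2 → run D
t=9: queue=[A,B,E,G,C,H,F,D] q_used=0 → run A
t=10: queue=[A,B,E,G,C,H,F,D] q_used=1 → run A
t=11: queue=[A,B,E,G,C,H,F,D] q_used=2 → run A
t=12: queue=[B,E,G,C,H,F,D] q_used=0 → run B
t=13: queue=[B,E,G,C,H,F,D] q_used=1 → run B
t=14: queue=[B,E,G,C,H,F,D] q_used=2 → run B
t=15: queue=[E,G,C,H,F,D,B] q_used=0 → run E
t=16: queue=[E,G,C,H,F,D,B] q_used=1 → run E
t=17: queue=[E,G,C,H,F,D,B] q_used=2 → run E
t=18: queue=[G,C,H,F,D,B,E] q_used=0 → run G
t=19: queue=[G,C,H,F,D,B,E] q_used=1 → run G
t=20: queue=[G,C,H,F,D,B,E] q_used=2 → run G
t=21: queue=[C,H,F,D,B,E,G] q_used=0 → run C
t=22: queue=[C,H,F,D,B,E,G] q_used=1 → run C
t=23: queue=[C,H,F,D,B,E,G] q_used=2 → run C
t=24: queue=[H,F,D,B,E,G,C] q_used=0 → run H
t=25: queue=[H,F,D,B,E,G,C] q_used=1 → run H
t=26: queue=[H,F,D,B,E,G,C] q_used=2 → run H
t=27: queue=[F,D,B,E,G,C,H] q_used=0 → run F
t=28: queue=[F,D,B,E,G,C,H] q_used=1 → run F
t=29: queue=[F,D,B,E,G,C,H] q_used=2 → run F
t=30: queue=[D,B,E,G,C,H] q_used=0 → run D
t=31: queue=[D,B,E,G,C,H] q_used=1 → run D
t=32: queue=[B,E,G,C,H] q_used=0 → run B
t=33: queue=[B,E,G,C,H] q_used=1 → run B
t=34: queue=[B,E,G,C,H] q_used=2 → run B
t=35: queue=[E,G,C,H,B] q_used=0 → run E
t=36: queue=[G,C,H,B] q_used=0 → run G
t=37: queue=[G,C,H,B] q_used=1 → run G
t=38: queue=[G,C,H,B] q_used=2 → run G
t=39: queue=[C,H,B,G] q_used=0 → run C
t=40: queue=[H,B,G] q_used=0 → run H
t=41: queue=[H,B,G] q_used=1 → run H
t=42: queue=[H,B,G] q_used=2 → run H
t=43: queue=[B,G,H] q_used=0 → run B
t=44: queue=[B,G,H] q_used=1 → run B
t=45: queue=[G,H] q_used=0 → run G
t=46: queue=[G,H] q_used=1 → run G
t=47: queue=[H] q_used=0 → run H
t=48: (idle)
t=49: (idle)

running at tick 24 = H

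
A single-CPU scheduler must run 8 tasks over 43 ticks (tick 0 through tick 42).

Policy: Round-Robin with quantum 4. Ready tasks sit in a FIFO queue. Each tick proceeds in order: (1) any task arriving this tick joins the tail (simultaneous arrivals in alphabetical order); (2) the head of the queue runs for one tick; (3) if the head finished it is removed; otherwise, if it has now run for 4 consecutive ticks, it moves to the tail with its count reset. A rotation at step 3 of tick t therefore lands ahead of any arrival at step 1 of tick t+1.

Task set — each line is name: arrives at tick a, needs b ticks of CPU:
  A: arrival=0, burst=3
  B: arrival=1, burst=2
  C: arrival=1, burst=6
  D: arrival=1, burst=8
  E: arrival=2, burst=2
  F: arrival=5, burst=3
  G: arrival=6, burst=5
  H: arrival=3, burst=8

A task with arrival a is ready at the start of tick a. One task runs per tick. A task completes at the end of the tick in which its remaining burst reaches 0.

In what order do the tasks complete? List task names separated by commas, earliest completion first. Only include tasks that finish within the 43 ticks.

t=0: queue=[A] q_used=0 → run A
t=1: queue=[A,B,C,D] q_used=1 → run A
t=2: queue=[A,B,C,D,E] q_used=2 → run A
t=3: queue=[B,C,D,E,H] q_used=0 → run B
t=4: queue=[B,C,D,E,H] q_used=1 → run B
t=5: queue=[C,D,E,H,F] q_used=0 → run C
t=6: queue=[C,D,E,H,F,G] q_used=1 → run C
t=7: queue=[C,D,E,H,F,G] q_used=2 → run C
t=8: queue=[C,D,E,H,F,G] q_used=3 → run C
t=9: queue=[D,E,H,F,G,C] q_used=0 → run D
t=10: queue=[D,E,H,F,G,C] q_used=1 → run D
t=11: queue=[D,E,H,F,G,C] q_used=2 → run D
t=12: queue=[D,E,H,F,G,C] q_used=3 → run D
t=13: queue=[E,H,F,G,C,D] q_used=0 → run E
t=14: queue=[E,H,F,G,C,D] q_used=1 → run E
t=15: queue=[H,F,G,C,D] q_used=0 → run H
t=16: queue=[H,F,G,C,D] q_used=1 → run H
t=17: queue=[H,F,G,C,D] q_used=2 → run H
t=18: queue=[H,F,G,C,D] q_used=3 → run H
t=19: queue=[F,G,C,D,H] q_used=0 → run F
t=20: queue=[F,G,C,D,H] q_used=1 → run F
t=21: queue=[F,G,C,D,H] q_used=2 → run F
t=22: queue=[G,C,D,H] q_used=0 → run G
t=23: queue=[G,C,D,H] q_used=1 → run G
t=24: queue=[G,C,D,H] q_used=2 → run G
t=25: queue=[G,C,D,H] q_used=3 → run G
t=26: queue=[C,D,H,G] q_used=0 → run C
t=27: queue=[C,D,H,G] q_used=1 → run C
t=28: queue=[D,H,G] q_used=0 → run D
t=29: queue=[D,H,G] q_used=1 → run D
t=30: queue=[D,H,G] q_used=2 → run D
t=31: queue=[D,H,G] q_used=3 → run D
t=32: queue=[H,G] q_used=0 → run H
t=33: queue=[H,G] q_used=1 → run H
t=34: queue=[H,G] q_used=2 → run H
t=35: queue=[H,G] q_used=3 → run H
t=36: queue=[G] q_used=0 → run G
t=37: (idle)
t=38: (idle)
t=39: (idle)
t=40: (idle)
t=41: (idle)
t=42: (idle)

completion order = A, B, E, F, C, D, H, G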